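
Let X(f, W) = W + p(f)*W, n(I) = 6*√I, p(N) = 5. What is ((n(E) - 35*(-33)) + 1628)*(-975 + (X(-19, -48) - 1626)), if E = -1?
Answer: -8040087 - 17334*I ≈ -8.0401e+6 - 17334.0*I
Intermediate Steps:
X(f, W) = 6*W (X(f, W) = W + 5*W = 6*W)
((n(E) - 35*(-33)) + 1628)*(-975 + (X(-19, -48) - 1626)) = ((6*√(-1) - 35*(-33)) + 1628)*(-975 + (6*(-48) - 1626)) = ((6*I + 1155) + 1628)*(-975 + (-288 - 1626)) = ((1155 + 6*I) + 1628)*(-975 - 1914) = (2783 + 6*I)*(-2889) = -8040087 - 17334*I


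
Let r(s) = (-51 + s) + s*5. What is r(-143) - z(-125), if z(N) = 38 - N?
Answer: -1072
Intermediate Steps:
r(s) = -51 + 6*s (r(s) = (-51 + s) + 5*s = -51 + 6*s)
r(-143) - z(-125) = (-51 + 6*(-143)) - (38 - 1*(-125)) = (-51 - 858) - (38 + 125) = -909 - 1*163 = -909 - 163 = -1072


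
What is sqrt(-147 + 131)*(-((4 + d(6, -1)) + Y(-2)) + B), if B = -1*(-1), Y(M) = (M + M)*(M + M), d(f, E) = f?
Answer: -100*I ≈ -100.0*I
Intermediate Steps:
Y(M) = 4*M**2 (Y(M) = (2*M)*(2*M) = 4*M**2)
B = 1
sqrt(-147 + 131)*(-((4 + d(6, -1)) + Y(-2)) + B) = sqrt(-147 + 131)*(-((4 + 6) + 4*(-2)**2) + 1) = sqrt(-16)*(-(10 + 4*4) + 1) = (4*I)*(-(10 + 16) + 1) = (4*I)*(-1*26 + 1) = (4*I)*(-26 + 1) = (4*I)*(-25) = -100*I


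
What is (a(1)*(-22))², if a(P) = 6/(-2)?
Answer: 4356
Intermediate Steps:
a(P) = -3 (a(P) = 6*(-½) = -3)
(a(1)*(-22))² = (-3*(-22))² = 66² = 4356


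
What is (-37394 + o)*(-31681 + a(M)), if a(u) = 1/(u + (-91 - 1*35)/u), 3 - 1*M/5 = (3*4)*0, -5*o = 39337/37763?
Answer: 2460539412346732/2076965 ≈ 1.1847e+9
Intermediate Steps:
o = -39337/188815 (o = -39337/(5*37763) = -⅕*39337/37763 = -39337/188815 ≈ -0.20834)
M = 15 (M = 15 - 5*3*4*0 = 15 - 60*0 = 15 - 5*0 = 15 + 0 = 15)
a(u) = 1/(u - 126/u) (a(u) = 1/(u + (-91 - 35)/u) = 1/(u - 126/u))
(-37394 + o)*(-31681 + a(M)) = (-37394 - 39337/188815)*(-31681 + 15/(-126 + 15²)) = -7060587447*(-31681 + 15/(-126 + 225))/188815 = -7060587447*(-31681 + 15/99)/188815 = -7060587447*(-31681 + 15*(1/99))/188815 = -7060587447*(-31681 + 5/33)/188815 = -7060587447/188815*(-1045468/33) = 2460539412346732/2076965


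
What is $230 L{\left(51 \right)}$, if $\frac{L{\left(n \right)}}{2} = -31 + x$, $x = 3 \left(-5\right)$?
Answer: $-21160$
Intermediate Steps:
$x = -15$
$L{\left(n \right)} = -92$ ($L{\left(n \right)} = 2 \left(-31 - 15\right) = 2 \left(-46\right) = -92$)
$230 L{\left(51 \right)} = 230 \left(-92\right) = -21160$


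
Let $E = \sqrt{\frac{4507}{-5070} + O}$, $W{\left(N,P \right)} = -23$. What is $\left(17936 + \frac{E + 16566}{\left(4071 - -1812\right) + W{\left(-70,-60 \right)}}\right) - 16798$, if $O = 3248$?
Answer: $\frac{3342623}{2930} + \frac{\sqrt{493885590}}{2285400} \approx 1140.8$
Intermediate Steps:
$E = \frac{\sqrt{493885590}}{390}$ ($E = \sqrt{\frac{4507}{-5070} + 3248} = \sqrt{4507 \left(- \frac{1}{5070}\right) + 3248} = \sqrt{- \frac{4507}{5070} + 3248} = \sqrt{\frac{16462853}{5070}} = \frac{\sqrt{493885590}}{390} \approx 56.983$)
$\left(17936 + \frac{E + 16566}{\left(4071 - -1812\right) + W{\left(-70,-60 \right)}}\right) - 16798 = \left(17936 + \frac{\frac{\sqrt{493885590}}{390} + 16566}{\left(4071 - -1812\right) - 23}\right) - 16798 = \left(17936 + \frac{16566 + \frac{\sqrt{493885590}}{390}}{\left(4071 + 1812\right) - 23}\right) - 16798 = \left(17936 + \frac{16566 + \frac{\sqrt{493885590}}{390}}{5883 - 23}\right) - 16798 = \left(17936 + \frac{16566 + \frac{\sqrt{493885590}}{390}}{5860}\right) - 16798 = \left(17936 + \left(16566 + \frac{\sqrt{493885590}}{390}\right) \frac{1}{5860}\right) - 16798 = \left(17936 + \left(\frac{8283}{2930} + \frac{\sqrt{493885590}}{2285400}\right)\right) - 16798 = \left(\frac{52560763}{2930} + \frac{\sqrt{493885590}}{2285400}\right) - 16798 = \frac{3342623}{2930} + \frac{\sqrt{493885590}}{2285400}$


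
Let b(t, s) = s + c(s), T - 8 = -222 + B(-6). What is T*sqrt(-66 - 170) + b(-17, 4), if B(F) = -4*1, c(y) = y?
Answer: 8 - 436*I*sqrt(59) ≈ 8.0 - 3349.0*I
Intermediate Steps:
B(F) = -4
T = -218 (T = 8 + (-222 - 4) = 8 - 226 = -218)
b(t, s) = 2*s (b(t, s) = s + s = 2*s)
T*sqrt(-66 - 170) + b(-17, 4) = -218*sqrt(-66 - 170) + 2*4 = -436*I*sqrt(59) + 8 = 8 - 436*I*sqrt(59)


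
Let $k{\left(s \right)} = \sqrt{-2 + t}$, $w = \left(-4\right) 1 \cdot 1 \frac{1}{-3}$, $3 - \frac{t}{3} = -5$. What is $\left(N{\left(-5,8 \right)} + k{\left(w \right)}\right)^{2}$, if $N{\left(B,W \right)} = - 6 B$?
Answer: $\left(30 + \sqrt{22}\right)^{2} \approx 1203.4$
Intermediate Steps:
$t = 24$ ($t = 9 - -15 = 9 + 15 = 24$)
$w = \frac{4}{3}$ ($w = - 4 \cdot 1 \left(- \frac{1}{3}\right) = \left(-4\right) \left(- \frac{1}{3}\right) = \frac{4}{3} \approx 1.3333$)
$k{\left(s \right)} = \sqrt{22}$ ($k{\left(s \right)} = \sqrt{-2 + 24} = \sqrt{22}$)
$\left(N{\left(-5,8 \right)} + k{\left(w \right)}\right)^{2} = \left(\left(-6\right) \left(-5\right) + \sqrt{22}\right)^{2} = \left(30 + \sqrt{22}\right)^{2}$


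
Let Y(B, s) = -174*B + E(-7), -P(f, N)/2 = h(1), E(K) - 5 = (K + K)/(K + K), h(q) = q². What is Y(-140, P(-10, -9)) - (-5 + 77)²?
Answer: 19182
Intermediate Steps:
E(K) = 6 (E(K) = 5 + (K + K)/(K + K) = 5 + (2*K)/((2*K)) = 5 + (2*K)*(1/(2*K)) = 5 + 1 = 6)
P(f, N) = -2 (P(f, N) = -2*1² = -2*1 = -2)
Y(B, s) = 6 - 174*B (Y(B, s) = -174*B + 6 = 6 - 174*B)
Y(-140, P(-10, -9)) - (-5 + 77)² = (6 - 174*(-140)) - (-5 + 77)² = (6 + 24360) - 1*72² = 24366 - 1*5184 = 24366 - 5184 = 19182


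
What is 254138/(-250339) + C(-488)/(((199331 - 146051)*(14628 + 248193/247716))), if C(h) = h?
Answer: -170376761806212929/167829769136448315 ≈ -1.0152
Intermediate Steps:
254138/(-250339) + C(-488)/(((199331 - 146051)*(14628 + 248193/247716))) = 254138/(-250339) - 488*1/((14628 + 248193/247716)*(199331 - 146051)) = 254138*(-1/250339) - 488*1/(53280*(14628 + 248193*(1/247716))) = -254138/250339 - 488*1/(53280*(14628 + 27577/27524)) = -254138/250339 - 488/(53280*(402648649/27524)) = -254138/250339 - 488/5363280004680/6881 = -254138/250339 - 488*6881/5363280004680 = -254138/250339 - 419741/670410000585 = -170376761806212929/167829769136448315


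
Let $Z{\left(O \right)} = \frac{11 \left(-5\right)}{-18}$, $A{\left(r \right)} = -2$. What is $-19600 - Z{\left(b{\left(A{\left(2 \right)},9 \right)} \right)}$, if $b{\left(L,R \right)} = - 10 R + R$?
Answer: $- \frac{352855}{18} \approx -19603.0$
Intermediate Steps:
$b{\left(L,R \right)} = - 9 R$
$Z{\left(O \right)} = \frac{55}{18}$ ($Z{\left(O \right)} = \left(-55\right) \left(- \frac{1}{18}\right) = \frac{55}{18}$)
$-19600 - Z{\left(b{\left(A{\left(2 \right)},9 \right)} \right)} = -19600 - \frac{55}{18} = - \frac{352855}{18}$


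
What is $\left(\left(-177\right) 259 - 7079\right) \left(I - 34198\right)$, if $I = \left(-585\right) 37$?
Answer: $2955323246$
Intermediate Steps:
$I = -21645$
$\left(\left(-177\right) 259 - 7079\right) \left(I - 34198\right) = \left(\left(-177\right) 259 - 7079\right) \left(-21645 - 34198\right) = \left(-45843 - 7079\right) \left(-55843\right) = \left(-52922\right) \left(-55843\right) = 2955323246$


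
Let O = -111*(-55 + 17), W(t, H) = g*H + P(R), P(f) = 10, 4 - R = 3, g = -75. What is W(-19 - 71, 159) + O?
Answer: -7697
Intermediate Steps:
R = 1 (R = 4 - 1*3 = 4 - 3 = 1)
W(t, H) = 10 - 75*H (W(t, H) = -75*H + 10 = 10 - 75*H)
O = 4218 (O = -111*(-38) = 4218)
W(-19 - 71, 159) + O = (10 - 75*159) + 4218 = (10 - 11925) + 4218 = -11915 + 4218 = -7697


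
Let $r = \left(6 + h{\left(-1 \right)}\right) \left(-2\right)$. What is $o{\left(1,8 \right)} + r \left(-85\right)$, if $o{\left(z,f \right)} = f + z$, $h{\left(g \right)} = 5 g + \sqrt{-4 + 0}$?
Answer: $179 + 340 i \approx 179.0 + 340.0 i$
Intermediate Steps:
$h{\left(g \right)} = 2 i + 5 g$ ($h{\left(g \right)} = 5 g + \sqrt{-4} = 5 g + 2 i = 2 i + 5 g$)
$r = -2 - 4 i$ ($r = \left(6 + \left(2 i + 5 \left(-1\right)\right)\right) \left(-2\right) = \left(6 - \left(5 - 2 i\right)\right) \left(-2\right) = \left(1 + 2 i\right) \left(-2\right) = -2 - 4 i \approx -2.0 - 4.0 i$)
$o{\left(1,8 \right)} + r \left(-85\right) = \left(8 + 1\right) + \left(-2 - 4 i\right) \left(-85\right) = 9 + \left(170 + 340 i\right) = 179 + 340 i$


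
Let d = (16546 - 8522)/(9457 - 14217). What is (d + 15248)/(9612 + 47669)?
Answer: 533621/2004835 ≈ 0.26617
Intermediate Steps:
d = -59/35 (d = 8024/(-4760) = 8024*(-1/4760) = -59/35 ≈ -1.6857)
(d + 15248)/(9612 + 47669) = (-59/35 + 15248)/(9612 + 47669) = (533621/35)/57281 = (533621/35)*(1/57281) = 533621/2004835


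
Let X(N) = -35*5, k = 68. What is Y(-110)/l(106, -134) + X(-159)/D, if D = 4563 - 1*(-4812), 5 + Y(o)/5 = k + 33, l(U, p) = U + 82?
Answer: 44671/17625 ≈ 2.5345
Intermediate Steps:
l(U, p) = 82 + U
Y(o) = 480 (Y(o) = -25 + 5*(68 + 33) = -25 + 5*101 = -25 + 505 = 480)
D = 9375 (D = 4563 + 4812 = 9375)
X(N) = -175
Y(-110)/l(106, -134) + X(-159)/D = 480/(82 + 106) - 175/9375 = 480/188 - 175*1/9375 = 480*(1/188) - 7/375 = 120/47 - 7/375 = 44671/17625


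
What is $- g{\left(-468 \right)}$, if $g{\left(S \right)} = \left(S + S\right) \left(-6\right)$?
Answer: $-5616$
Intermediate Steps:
$g{\left(S \right)} = - 12 S$ ($g{\left(S \right)} = 2 S \left(-6\right) = - 12 S$)
$- g{\left(-468 \right)} = - \left(-12\right) \left(-468\right) = \left(-1\right) 5616 = -5616$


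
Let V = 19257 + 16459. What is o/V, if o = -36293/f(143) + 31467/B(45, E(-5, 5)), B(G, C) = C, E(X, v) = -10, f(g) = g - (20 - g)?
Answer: -545822/5937785 ≈ -0.091923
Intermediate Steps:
f(g) = -20 + 2*g (f(g) = g + (-20 + g) = -20 + 2*g)
V = 35716
o = -2183288/665 (o = -36293/(-20 + 2*143) + 31467/(-10) = -36293/(-20 + 286) + 31467*(-1/10) = -36293/266 - 31467/10 = -2183288/665 ≈ -3283.1)
o/V = -2183288/665/35716 = -2183288/665*1/35716 = -545822/5937785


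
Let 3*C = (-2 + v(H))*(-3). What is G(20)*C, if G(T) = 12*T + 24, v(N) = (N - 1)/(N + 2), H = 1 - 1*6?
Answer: 0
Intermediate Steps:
H = -5 (H = 1 - 6 = -5)
v(N) = (-1 + N)/(2 + N)
C = 0 (C = ((-2 + (-1 - 5)/(2 - 5))*(-3))/3 = ((-2 - 6/(-3))*(-3))/3 = ((-2 - ⅓*(-6))*(-3))/3 = ((-2 + 2)*(-3))/3 = (0*(-3))/3 = (⅓)*0 = 0)
G(T) = 24 + 12*T
G(20)*C = (24 + 12*20)*0 = (24 + 240)*0 = 264*0 = 0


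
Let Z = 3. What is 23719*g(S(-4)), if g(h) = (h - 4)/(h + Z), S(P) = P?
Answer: 189752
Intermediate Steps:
g(h) = (-4 + h)/(3 + h) (g(h) = (h - 4)/(h + 3) = (-4 + h)/(3 + h))
23719*g(S(-4)) = 23719*((-4 - 4)/(3 - 4)) = 23719*(-8/(-1)) = 23719*(-1*(-8)) = 23719*8 = 189752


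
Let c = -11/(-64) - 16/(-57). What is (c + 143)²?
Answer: 273858589225/13307904 ≈ 20579.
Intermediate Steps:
c = 1651/3648 (c = -11*(-1/64) - 16*(-1/57) = 11/64 + 16/57 = 1651/3648 ≈ 0.45258)
(c + 143)² = (1651/3648 + 143)² = (523315/3648)² = 273858589225/13307904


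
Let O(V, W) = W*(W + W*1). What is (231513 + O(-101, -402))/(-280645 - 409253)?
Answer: -184907/229966 ≈ -0.80406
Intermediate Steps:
O(V, W) = 2*W² (O(V, W) = W*(W + W) = W*(2*W) = 2*W²)
(231513 + O(-101, -402))/(-280645 - 409253) = (231513 + 2*(-402)²)/(-280645 - 409253) = (231513 + 2*161604)/(-689898) = (231513 + 323208)*(-1/689898) = 554721*(-1/689898) = -184907/229966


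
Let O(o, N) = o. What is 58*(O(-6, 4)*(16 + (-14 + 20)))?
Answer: -7656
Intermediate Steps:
58*(O(-6, 4)*(16 + (-14 + 20))) = 58*(-6*(16 + (-14 + 20))) = 58*(-6*(16 + 6)) = 58*(-6*22) = 58*(-132) = -7656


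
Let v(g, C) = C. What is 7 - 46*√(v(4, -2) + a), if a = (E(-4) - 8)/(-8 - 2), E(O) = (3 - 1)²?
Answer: 7 - 92*I*√10/5 ≈ 7.0 - 58.186*I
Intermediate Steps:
E(O) = 4 (E(O) = 2² = 4)
a = ⅖ (a = (4 - 8)/(-8 - 2) = -4/(-10) = -4*(-⅒) = ⅖ ≈ 0.40000)
7 - 46*√(v(4, -2) + a) = 7 - 46*√(-2 + ⅖) = 7 - 92*I*√10/5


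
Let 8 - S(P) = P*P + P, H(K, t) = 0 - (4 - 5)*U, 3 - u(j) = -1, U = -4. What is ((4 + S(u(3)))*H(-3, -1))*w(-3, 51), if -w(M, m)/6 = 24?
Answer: -4608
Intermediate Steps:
u(j) = 4 (u(j) = 3 - 1*(-1) = 3 + 1 = 4)
w(M, m) = -144 (w(M, m) = -6*24 = -144)
H(K, t) = -4 (H(K, t) = 0 - (4 - 5)*(-4) = 0 - (-1)*(-4) = 0 - 1*4 = 0 - 4 = -4)
S(P) = 8 - P - P**2 (S(P) = 8 - (P*P + P) = 8 - (P**2 + P) = 8 - (P + P**2) = 8 + (-P - P**2) = 8 - P - P**2)
((4 + S(u(3)))*H(-3, -1))*w(-3, 51) = ((4 + (8 - 1*4 - 1*4**2))*(-4))*(-144) = ((4 + (8 - 4 - 1*16))*(-4))*(-144) = ((4 + (8 - 4 - 16))*(-4))*(-144) = ((4 - 12)*(-4))*(-144) = -8*(-4)*(-144) = 32*(-144) = -4608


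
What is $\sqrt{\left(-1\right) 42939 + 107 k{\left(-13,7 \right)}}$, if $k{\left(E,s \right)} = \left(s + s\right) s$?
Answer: $i \sqrt{32453} \approx 180.15 i$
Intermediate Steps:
$k{\left(E,s \right)} = 2 s^{2}$ ($k{\left(E,s \right)} = 2 s s = 2 s^{2}$)
$\sqrt{\left(-1\right) 42939 + 107 k{\left(-13,7 \right)}} = \sqrt{\left(-1\right) 42939 + 107 \cdot 2 \cdot 7^{2}} = \sqrt{-42939 + 107 \cdot 2 \cdot 49} = \sqrt{-42939 + 107 \cdot 98} = \sqrt{-42939 + 10486} = \sqrt{-32453} = i \sqrt{32453}$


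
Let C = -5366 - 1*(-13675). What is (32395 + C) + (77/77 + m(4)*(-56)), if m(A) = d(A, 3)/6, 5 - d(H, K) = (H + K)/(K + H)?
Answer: 122003/3 ≈ 40668.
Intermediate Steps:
d(H, K) = 4 (d(H, K) = 5 - (H + K)/(K + H) = 5 - (H + K)/(H + K) = 5 - 1*1 = 5 - 1 = 4)
m(A) = 2/3 (m(A) = 4/6 = 4*(1/6) = 2/3)
C = 8309 (C = -5366 + 13675 = 8309)
(32395 + C) + (77/77 + m(4)*(-56)) = (32395 + 8309) + (77/77 + (2/3)*(-56)) = 40704 + (77*(1/77) - 112/3) = 40704 + (1 - 112/3) = 40704 - 109/3 = 122003/3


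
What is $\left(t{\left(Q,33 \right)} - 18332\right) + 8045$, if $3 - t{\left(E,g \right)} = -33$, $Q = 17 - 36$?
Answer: $-10251$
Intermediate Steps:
$Q = -19$ ($Q = 17 - 36 = -19$)
$t{\left(E,g \right)} = 36$ ($t{\left(E,g \right)} = 3 - -33 = 3 + 33 = 36$)
$\left(t{\left(Q,33 \right)} - 18332\right) + 8045 = \left(36 - 18332\right) + 8045 = -18296 + 8045 = -10251$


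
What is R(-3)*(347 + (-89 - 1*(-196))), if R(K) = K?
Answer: -1362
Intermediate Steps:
R(-3)*(347 + (-89 - 1*(-196))) = -3*(347 + (-89 - 1*(-196))) = -3*(347 + (-89 + 196)) = -3*(347 + 107) = -3*454 = -1362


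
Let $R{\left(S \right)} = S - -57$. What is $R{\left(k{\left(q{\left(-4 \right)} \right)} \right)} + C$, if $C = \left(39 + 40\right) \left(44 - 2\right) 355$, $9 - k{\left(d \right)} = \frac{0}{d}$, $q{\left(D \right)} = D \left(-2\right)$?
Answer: $1177956$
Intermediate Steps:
$q{\left(D \right)} = - 2 D$
$k{\left(d \right)} = 9$ ($k{\left(d \right)} = 9 - \frac{0}{d} = 9 - 0 = 9 + 0 = 9$)
$R{\left(S \right)} = 57 + S$ ($R{\left(S \right)} = S + 57 = 57 + S$)
$C = 1177890$ ($C = 79 \cdot 42 \cdot 355 = 3318 \cdot 355 = 1177890$)
$R{\left(k{\left(q{\left(-4 \right)} \right)} \right)} + C = \left(57 + 9\right) + 1177890 = 66 + 1177890 = 1177956$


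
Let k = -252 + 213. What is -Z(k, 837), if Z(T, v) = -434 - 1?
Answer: 435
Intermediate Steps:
k = -39
Z(T, v) = -435
-Z(k, 837) = -1*(-435) = 435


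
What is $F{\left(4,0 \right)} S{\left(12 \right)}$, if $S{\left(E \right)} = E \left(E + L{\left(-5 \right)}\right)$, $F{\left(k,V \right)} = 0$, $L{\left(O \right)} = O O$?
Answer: $0$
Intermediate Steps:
$L{\left(O \right)} = O^{2}$
$S{\left(E \right)} = E \left(25 + E\right)$ ($S{\left(E \right)} = E \left(E + \left(-5\right)^{2}\right) = E \left(E + 25\right) = E \left(25 + E\right)$)
$F{\left(4,0 \right)} S{\left(12 \right)} = 0 \cdot 12 \left(25 + 12\right) = 0 \cdot 12 \cdot 37 = 0 \cdot 444 = 0$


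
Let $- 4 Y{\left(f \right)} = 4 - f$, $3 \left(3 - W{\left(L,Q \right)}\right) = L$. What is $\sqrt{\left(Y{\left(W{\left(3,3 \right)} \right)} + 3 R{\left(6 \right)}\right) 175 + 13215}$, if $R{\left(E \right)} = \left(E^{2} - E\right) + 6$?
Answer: $\frac{\sqrt{128110}}{2} \approx 178.96$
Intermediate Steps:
$W{\left(L,Q \right)} = 3 - \frac{L}{3}$
$Y{\left(f \right)} = -1 + \frac{f}{4}$ ($Y{\left(f \right)} = - \frac{4 - f}{4} = -1 + \frac{f}{4}$)
$R{\left(E \right)} = 6 + E^{2} - E$
$\sqrt{\left(Y{\left(W{\left(3,3 \right)} \right)} + 3 R{\left(6 \right)}\right) 175 + 13215} = \sqrt{\left(\left(-1 + \frac{3 - 1}{4}\right) + 3 \left(6 + 6^{2} - 6\right)\right) 175 + 13215} = \sqrt{\left(\left(-1 + \frac{3 - 1}{4}\right) + 3 \left(6 + 36 - 6\right)\right) 175 + 13215} = \sqrt{\left(\left(-1 + \frac{1}{4} \cdot 2\right) + 3 \cdot 36\right) 175 + 13215} = \sqrt{\left(\left(-1 + \frac{1}{2}\right) + 108\right) 175 + 13215} = \sqrt{\left(- \frac{1}{2} + 108\right) 175 + 13215} = \sqrt{\frac{215}{2} \cdot 175 + 13215} = \sqrt{\frac{37625}{2} + 13215} = \sqrt{\frac{64055}{2}} = \frac{\sqrt{128110}}{2}$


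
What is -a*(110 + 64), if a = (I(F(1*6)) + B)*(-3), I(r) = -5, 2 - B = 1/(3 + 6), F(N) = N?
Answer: -1624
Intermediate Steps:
B = 17/9 (B = 2 - 1/(3 + 6) = 2 - 1/9 = 2 - 1*⅑ = 2 - ⅑ = 17/9 ≈ 1.8889)
a = 28/3 (a = (-5 + 17/9)*(-3) = -28/9*(-3) = 28/3 ≈ 9.3333)
-a*(110 + 64) = -28*(110 + 64)/3 = -28*174/3 = -1*1624 = -1624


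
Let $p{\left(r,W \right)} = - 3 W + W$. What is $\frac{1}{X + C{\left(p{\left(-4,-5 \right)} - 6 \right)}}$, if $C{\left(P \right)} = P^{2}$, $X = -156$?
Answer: $- \frac{1}{140} \approx -0.0071429$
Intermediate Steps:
$p{\left(r,W \right)} = - 2 W$
$\frac{1}{X + C{\left(p{\left(-4,-5 \right)} - 6 \right)}} = \frac{1}{-156 + \left(\left(-2\right) \left(-5\right) - 6\right)^{2}} = \frac{1}{-156 + \left(10 - 6\right)^{2}} = \frac{1}{-156 + 4^{2}} = \frac{1}{-156 + 16} = \frac{1}{-140} = - \frac{1}{140}$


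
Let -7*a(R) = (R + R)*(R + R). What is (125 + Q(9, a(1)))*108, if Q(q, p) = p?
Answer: 94068/7 ≈ 13438.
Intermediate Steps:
a(R) = -4*R²/7 (a(R) = -(R + R)*(R + R)/7 = -2*R*2*R/7 = -4*R²/7)
(125 + Q(9, a(1)))*108 = (125 - 4/7*1²)*108 = (125 - 4/7*1)*108 = (125 - 4/7)*108 = (871/7)*108 = 94068/7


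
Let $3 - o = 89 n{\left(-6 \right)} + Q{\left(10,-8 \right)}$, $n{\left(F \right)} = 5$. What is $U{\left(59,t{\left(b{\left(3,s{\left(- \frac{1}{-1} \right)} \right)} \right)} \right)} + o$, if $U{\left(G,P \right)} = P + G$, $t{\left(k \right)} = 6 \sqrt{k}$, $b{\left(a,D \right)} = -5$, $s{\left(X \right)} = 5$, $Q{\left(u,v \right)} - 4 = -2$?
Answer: $-385 + 6 i \sqrt{5} \approx -385.0 + 13.416 i$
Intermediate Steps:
$Q{\left(u,v \right)} = 2$ ($Q{\left(u,v \right)} = 4 - 2 = 2$)
$U{\left(G,P \right)} = G + P$
$o = -444$ ($o = 3 - \left(89 \cdot 5 + 2\right) = 3 - \left(445 + 2\right) = 3 - 447 = -444$)
$U{\left(59,t{\left(b{\left(3,s{\left(- \frac{1}{-1} \right)} \right)} \right)} \right)} + o = \left(59 + 6 \sqrt{-5}\right) - 444 = \left(59 + 6 i \sqrt{5}\right) - 444 = -385 + 6 i \sqrt{5}$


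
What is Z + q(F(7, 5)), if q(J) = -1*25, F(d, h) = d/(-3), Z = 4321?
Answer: 4296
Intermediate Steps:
F(d, h) = -d/3 (F(d, h) = d*(-⅓) = -d/3)
q(J) = -25
Z + q(F(7, 5)) = 4321 - 25 = 4296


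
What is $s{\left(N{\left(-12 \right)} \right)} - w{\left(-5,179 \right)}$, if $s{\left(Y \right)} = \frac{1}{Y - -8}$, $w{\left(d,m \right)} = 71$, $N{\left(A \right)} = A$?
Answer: $- \frac{285}{4} \approx -71.25$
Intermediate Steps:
$s{\left(Y \right)} = \frac{1}{8 + Y}$ ($s{\left(Y \right)} = \frac{1}{Y + 8} = \frac{1}{8 + Y}$)
$s{\left(N{\left(-12 \right)} \right)} - w{\left(-5,179 \right)} = \frac{1}{8 - 12} - 71 = \frac{1}{-4} - 71 = - \frac{1}{4} - 71 = - \frac{285}{4}$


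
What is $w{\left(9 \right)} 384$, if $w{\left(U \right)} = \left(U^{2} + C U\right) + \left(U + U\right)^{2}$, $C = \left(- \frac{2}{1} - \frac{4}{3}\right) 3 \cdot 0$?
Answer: $155520$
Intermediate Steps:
$C = 0$ ($C = \left(\left(-2\right) 1 - \frac{4}{3}\right) 3 \cdot 0 = \left(-2 - \frac{4}{3}\right) 3 \cdot 0 = \left(- \frac{10}{3}\right) 3 \cdot 0 = \left(-10\right) 0 = 0$)
$w{\left(U \right)} = 5 U^{2}$ ($w{\left(U \right)} = \left(U^{2} + 0 U\right) + \left(U + U\right)^{2} = \left(U^{2} + 0\right) + \left(2 U\right)^{2} = U^{2} + 4 U^{2} = 5 U^{2}$)
$w{\left(9 \right)} 384 = 5 \cdot 9^{2} \cdot 384 = 5 \cdot 81 \cdot 384 = 405 \cdot 384 = 155520$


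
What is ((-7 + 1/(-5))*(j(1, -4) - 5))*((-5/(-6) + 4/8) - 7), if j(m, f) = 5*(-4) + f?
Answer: -5916/5 ≈ -1183.2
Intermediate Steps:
j(m, f) = -20 + f
((-7 + 1/(-5))*(j(1, -4) - 5))*((-5/(-6) + 4/8) - 7) = ((-7 + 1/(-5))*((-20 - 4) - 5))*((-5/(-6) + 4/8) - 7) = ((-7 - ⅕)*(-24 - 5))*((-5*(-⅙) + 4*(⅛)) - 7) = (-36/5*(-29))*((⅚ + ½) - 7) = 1044*(4/3 - 7)/5 = (1044/5)*(-17/3) = -5916/5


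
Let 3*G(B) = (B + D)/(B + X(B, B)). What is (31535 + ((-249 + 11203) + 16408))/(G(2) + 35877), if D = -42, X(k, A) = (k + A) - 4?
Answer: 176691/107611 ≈ 1.6419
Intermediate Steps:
X(k, A) = -4 + A + k (X(k, A) = (A + k) - 4 = -4 + A + k)
G(B) = (-42 + B)/(3*(-4 + 3*B)) (G(B) = ((B - 42)/(B + (-4 + B + B)))/3 = ((-42 + B)/(B + (-4 + 2*B)))/3 = ((-42 + B)/(-4 + 3*B))/3 = (-42 + B)/(3*(-4 + 3*B)))
(31535 + ((-249 + 11203) + 16408))/(G(2) + 35877) = (31535 + ((-249 + 11203) + 16408))/((-42 + 2)/(3*(-4 + 3*2)) + 35877) = (31535 + (10954 + 16408))/((1/3)*(-40)/(-4 + 6) + 35877) = (31535 + 27362)/((1/3)*(-40)/2 + 35877) = 58897/((1/3)*(1/2)*(-40) + 35877) = 58897/(-20/3 + 35877) = 58897/(107611/3) = 58897*(3/107611) = 176691/107611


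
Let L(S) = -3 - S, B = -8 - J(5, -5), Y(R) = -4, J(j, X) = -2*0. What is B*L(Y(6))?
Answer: -8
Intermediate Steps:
J(j, X) = 0
B = -8 (B = -8 - 1*0 = -8 + 0 = -8)
B*L(Y(6)) = -8*(-3 - 1*(-4)) = -8*(-3 + 4) = -8*1 = -8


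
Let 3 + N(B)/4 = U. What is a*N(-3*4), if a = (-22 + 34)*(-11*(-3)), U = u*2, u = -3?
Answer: -14256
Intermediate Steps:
U = -6 (U = -3*2 = -6)
N(B) = -36 (N(B) = -12 + 4*(-6) = -12 - 24 = -36)
a = 396 (a = 12*33 = 396)
a*N(-3*4) = 396*(-36) = -14256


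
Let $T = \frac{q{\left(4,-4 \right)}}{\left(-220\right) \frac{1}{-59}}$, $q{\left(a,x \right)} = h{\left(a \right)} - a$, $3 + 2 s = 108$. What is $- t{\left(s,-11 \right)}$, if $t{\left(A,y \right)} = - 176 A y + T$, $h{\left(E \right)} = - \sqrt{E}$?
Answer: $- \frac{11180223}{110} \approx -1.0164 \cdot 10^{5}$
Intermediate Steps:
$s = \frac{105}{2}$ ($s = - \frac{3}{2} + \frac{1}{2} \cdot 108 = - \frac{3}{2} + 54 = \frac{105}{2} \approx 52.5$)
$q{\left(a,x \right)} = - a - \sqrt{a}$ ($q{\left(a,x \right)} = - \sqrt{a} - a = - a - \sqrt{a}$)
$T = - \frac{177}{110}$ ($T = \frac{\left(-1\right) 4 - \sqrt{4}}{\left(-220\right) \frac{1}{-59}} = \frac{-4 - 2}{\left(-220\right) \left(- \frac{1}{59}\right)} = \frac{-4 - 2}{\frac{220}{59}} = \left(-6\right) \frac{59}{220} = - \frac{177}{110} \approx -1.6091$)
$t{\left(A,y \right)} = - \frac{177}{110} - 176 A y$ ($t{\left(A,y \right)} = - 176 A y - \frac{177}{110} = - \frac{177}{110} - 176 A y$)
$- t{\left(s,-11 \right)} = - (- \frac{177}{110} - 9240 \left(-11\right)) = - (- \frac{177}{110} + 101640) = \left(-1\right) \frac{11180223}{110} = - \frac{11180223}{110}$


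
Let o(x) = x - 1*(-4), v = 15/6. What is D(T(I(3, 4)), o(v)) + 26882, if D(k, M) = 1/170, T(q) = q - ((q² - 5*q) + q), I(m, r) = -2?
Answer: 4569941/170 ≈ 26882.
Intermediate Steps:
T(q) = -q² + 5*q (T(q) = q - (q² - 4*q) = q + (-q² + 4*q) = -q² + 5*q)
v = 5/2 (v = 15*(⅙) = 5/2 ≈ 2.5000)
o(x) = 4 + x (o(x) = x + 4 = 4 + x)
D(k, M) = 1/170
D(T(I(3, 4)), o(v)) + 26882 = 1/170 + 26882 = 4569941/170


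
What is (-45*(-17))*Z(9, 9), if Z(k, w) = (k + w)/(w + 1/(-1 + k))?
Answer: 110160/73 ≈ 1509.0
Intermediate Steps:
Z(k, w) = (k + w)/(w + 1/(-1 + k))
(-45*(-17))*Z(9, 9) = (-45*(-17))*((9² - 1*9 - 1*9 + 9*9)/(1 - 1*9 + 9*9)) = 765*((81 - 9 - 9 + 81)/(1 - 9 + 81)) = 765*(144/73) = 110160/73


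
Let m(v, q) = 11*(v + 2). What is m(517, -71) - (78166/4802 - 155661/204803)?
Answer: 2799667431539/491732003 ≈ 5693.5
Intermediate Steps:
m(v, q) = 22 + 11*v (m(v, q) = 11*(2 + v) = 22 + 11*v)
m(517, -71) - (78166/4802 - 155661/204803) = (22 + 11*517) - (78166/4802 - 155661/204803) = (22 + 5687) - (78166*(1/4802) - 155661*1/204803) = 5709 - (39083/2401 - 155661/204803) = 5709 - 1*7630573588/491732003 = 5709 - 7630573588/491732003 = 2799667431539/491732003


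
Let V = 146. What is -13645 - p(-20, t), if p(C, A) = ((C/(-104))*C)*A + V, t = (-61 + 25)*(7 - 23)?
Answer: -150483/13 ≈ -11576.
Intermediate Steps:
t = 576 (t = -36*(-16) = 576)
p(C, A) = 146 - A*C**2/104 (p(C, A) = ((C/(-104))*C)*A + 146 = ((C*(-1/104))*C)*A + 146 = ((-C/104)*C)*A + 146 = (-C**2/104)*A + 146 = -A*C**2/104 + 146 = 146 - A*C**2/104)
-13645 - p(-20, t) = -13645 - (146 - 1/104*576*(-20)**2) = -13645 - (146 - 1/104*576*400) = -13645 - (146 - 28800/13) = -13645 - 1*(-26902/13) = -13645 + 26902/13 = -150483/13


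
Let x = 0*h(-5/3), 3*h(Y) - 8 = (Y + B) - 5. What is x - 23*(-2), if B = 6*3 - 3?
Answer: 46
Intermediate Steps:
B = 15 (B = 18 - 3 = 15)
h(Y) = 6 + Y/3 (h(Y) = 8/3 + ((Y + 15) - 5)/3 = 8/3 + ((15 + Y) - 5)/3 = 8/3 + (10 + Y)/3 = 8/3 + (10/3 + Y/3) = 6 + Y/3)
x = 0 (x = 0*(6 + (-5/3)/3) = 0*(6 + (-5*⅓)/3) = 0*(6 + (⅓)*(-5/3)) = 0*(6 - 5/9) = 0*(49/9) = 0)
x - 23*(-2) = 0 - 23*(-2) = 0 + 46 = 46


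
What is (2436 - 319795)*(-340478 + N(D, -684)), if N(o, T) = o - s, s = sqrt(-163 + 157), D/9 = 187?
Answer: 107519642405 + 317359*I*sqrt(6) ≈ 1.0752e+11 + 7.7737e+5*I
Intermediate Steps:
D = 1683 (D = 9*187 = 1683)
s = I*sqrt(6) (s = sqrt(-6) = I*sqrt(6) ≈ 2.4495*I)
N(o, T) = o - I*sqrt(6)
(2436 - 319795)*(-340478 + N(D, -684)) = (2436 - 319795)*(-340478 + (1683 - I*sqrt(6))) = -317359*(-338795 - I*sqrt(6)) = 107519642405 + 317359*I*sqrt(6)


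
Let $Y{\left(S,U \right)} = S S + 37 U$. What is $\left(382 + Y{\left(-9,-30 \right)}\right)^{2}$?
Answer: $418609$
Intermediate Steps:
$Y{\left(S,U \right)} = S^{2} + 37 U$
$\left(382 + Y{\left(-9,-30 \right)}\right)^{2} = \left(382 + \left(\left(-9\right)^{2} + 37 \left(-30\right)\right)\right)^{2} = \left(382 + \left(81 - 1110\right)\right)^{2} = \left(382 - 1029\right)^{2} = \left(-647\right)^{2} = 418609$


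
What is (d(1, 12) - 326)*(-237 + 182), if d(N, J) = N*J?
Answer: 17270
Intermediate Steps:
d(N, J) = J*N
(d(1, 12) - 326)*(-237 + 182) = (12*1 - 326)*(-237 + 182) = (12 - 326)*(-55) = -314*(-55) = 17270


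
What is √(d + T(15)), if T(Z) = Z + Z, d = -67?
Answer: I*√37 ≈ 6.0828*I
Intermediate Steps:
T(Z) = 2*Z
√(d + T(15)) = √(-67 + 2*15) = √(-67 + 30) = √(-37) = I*√37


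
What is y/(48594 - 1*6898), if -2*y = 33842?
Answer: -16921/41696 ≈ -0.40582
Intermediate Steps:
y = -16921 (y = -1/2*33842 = -16921)
y/(48594 - 1*6898) = -16921/(48594 - 1*6898) = -16921/(48594 - 6898) = -16921/41696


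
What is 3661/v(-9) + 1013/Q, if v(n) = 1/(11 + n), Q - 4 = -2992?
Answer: 21877123/2988 ≈ 7321.7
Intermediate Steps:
Q = -2988 (Q = 4 - 2992 = -2988)
3661/v(-9) + 1013/Q = 3661/(1/(11 - 9)) + 1013/(-2988) = 3661/(1/2) + 1013*(-1/2988) = 3661/(1/2) - 1013/2988 = 3661*2 - 1013/2988 = 7322 - 1013/2988 = 21877123/2988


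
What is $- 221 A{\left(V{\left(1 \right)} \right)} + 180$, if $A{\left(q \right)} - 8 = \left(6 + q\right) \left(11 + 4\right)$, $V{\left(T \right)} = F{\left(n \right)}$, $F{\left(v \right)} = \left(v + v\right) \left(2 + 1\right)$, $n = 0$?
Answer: $-21478$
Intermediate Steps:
$F{\left(v \right)} = 6 v$ ($F{\left(v \right)} = 2 v 3 = 6 v$)
$V{\left(T \right)} = 0$ ($V{\left(T \right)} = 6 \cdot 0 = 0$)
$A{\left(q \right)} = 98 + 15 q$ ($A{\left(q \right)} = 8 + \left(6 + q\right) \left(11 + 4\right) = 8 + \left(6 + q\right) 15 = 8 + \left(90 + 15 q\right) = 98 + 15 q$)
$- 221 A{\left(V{\left(1 \right)} \right)} + 180 = - 221 \left(98 + 15 \cdot 0\right) + 180 = - 221 \left(98 + 0\right) + 180 = \left(-221\right) 98 + 180 = -21658 + 180 = -21478$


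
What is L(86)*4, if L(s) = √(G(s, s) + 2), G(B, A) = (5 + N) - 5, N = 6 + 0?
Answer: 8*√2 ≈ 11.314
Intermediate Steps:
N = 6
G(B, A) = 6 (G(B, A) = (5 + 6) - 5 = 11 - 5 = 6)
L(s) = 2*√2 (L(s) = √(6 + 2) = √8 = 2*√2)
L(86)*4 = (2*√2)*4 = 8*√2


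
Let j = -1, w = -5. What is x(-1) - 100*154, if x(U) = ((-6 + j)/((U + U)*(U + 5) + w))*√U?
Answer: -15400 + 7*I/13 ≈ -15400.0 + 0.53846*I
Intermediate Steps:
x(U) = -7*√U/(-5 + 2*U*(5 + U)) (x(U) = ((-6 - 1)/((U + U)*(U + 5) - 5))*√U = (-7/((2*U)*(5 + U) - 5))*√U = (-7/(2*U*(5 + U) - 5))*√U = (-7/(-5 + 2*U*(5 + U)))*√U = -7*√U/(-5 + 2*U*(5 + U)))
x(-1) - 100*154 = -7*√(-1)/(-5 + 2*(-1)² + 10*(-1)) - 100*154 = -7*I/(-5 + 2*1 - 10) - 15400 = -7*I/(-5 + 2 - 10) - 15400 = -7*I/(-13) - 15400 = -7*I*(-1/13) - 15400 = 7*I/13 - 15400 = -15400 + 7*I/13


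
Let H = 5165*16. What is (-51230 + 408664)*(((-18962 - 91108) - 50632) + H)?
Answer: -27902012908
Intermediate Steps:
H = 82640
(-51230 + 408664)*(((-18962 - 91108) - 50632) + H) = (-51230 + 408664)*(((-18962 - 91108) - 50632) + 82640) = 357434*((-110070 - 50632) + 82640) = 357434*(-160702 + 82640) = 357434*(-78062) = -27902012908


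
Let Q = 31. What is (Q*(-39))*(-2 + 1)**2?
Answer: -1209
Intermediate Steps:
(Q*(-39))*(-2 + 1)**2 = (31*(-39))*(-2 + 1)**2 = -1209*(-1)**2 = -1209*1 = -1209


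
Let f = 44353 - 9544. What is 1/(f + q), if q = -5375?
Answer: 1/29434 ≈ 3.3974e-5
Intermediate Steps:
f = 34809
1/(f + q) = 1/(34809 - 5375) = 1/29434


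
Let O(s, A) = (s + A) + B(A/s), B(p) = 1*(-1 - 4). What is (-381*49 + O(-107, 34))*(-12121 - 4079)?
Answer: 303701400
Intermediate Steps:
B(p) = -5 (B(p) = 1*(-5) = -5)
O(s, A) = -5 + A + s (O(s, A) = (s + A) - 5 = (A + s) - 5 = -5 + A + s)
(-381*49 + O(-107, 34))*(-12121 - 4079) = (-381*49 + (-5 + 34 - 107))*(-12121 - 4079) = (-18669 - 78)*(-16200) = -18747*(-16200) = 303701400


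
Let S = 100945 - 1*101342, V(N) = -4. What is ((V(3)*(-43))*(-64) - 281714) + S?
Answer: -293119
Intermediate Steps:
S = -397 (S = 100945 - 101342 = -397)
((V(3)*(-43))*(-64) - 281714) + S = (-4*(-43)*(-64) - 281714) - 397 = (172*(-64) - 281714) - 397 = (-11008 - 281714) - 397 = -292722 - 397 = -293119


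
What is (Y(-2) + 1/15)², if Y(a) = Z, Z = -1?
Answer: 196/225 ≈ 0.87111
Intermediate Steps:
Y(a) = -1
(Y(-2) + 1/15)² = (-1 + 1/15)² = (-14/15)² = 196/225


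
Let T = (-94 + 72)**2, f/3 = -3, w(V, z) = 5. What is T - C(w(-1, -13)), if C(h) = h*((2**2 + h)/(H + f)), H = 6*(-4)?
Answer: 5339/11 ≈ 485.36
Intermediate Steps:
f = -9 (f = 3*(-3) = -9)
H = -24
T = 484 (T = (-22)**2 = 484)
C(h) = h*(-4/33 - h/33) (C(h) = h*((2**2 + h)/(-24 - 9)) = h*((4 + h)/(-33)) = h*((4 + h)*(-1/33)) = h*(-4/33 - h/33))
T - C(w(-1, -13)) = 484 - (-1)*5*(4 + 5)/33 = 484 - (-1)*5*9/33 = 484 - 1*(-15/11) = 484 + 15/11 = 5339/11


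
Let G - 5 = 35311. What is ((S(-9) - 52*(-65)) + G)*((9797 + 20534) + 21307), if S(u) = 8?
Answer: 1998597152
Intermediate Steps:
G = 35316 (G = 5 + 35311 = 35316)
((S(-9) - 52*(-65)) + G)*((9797 + 20534) + 21307) = ((8 - 52*(-65)) + 35316)*((9797 + 20534) + 21307) = ((8 + 3380) + 35316)*(30331 + 21307) = (3388 + 35316)*51638 = 38704*51638 = 1998597152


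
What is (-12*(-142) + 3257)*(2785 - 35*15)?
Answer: 11211860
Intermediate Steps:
(-12*(-142) + 3257)*(2785 - 35*15) = (1704 + 3257)*(2785 - 525) = 4961*2260 = 11211860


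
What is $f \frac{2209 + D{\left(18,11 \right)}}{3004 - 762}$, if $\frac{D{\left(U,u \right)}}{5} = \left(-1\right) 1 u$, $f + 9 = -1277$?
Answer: $- \frac{1385022}{1121} \approx -1235.5$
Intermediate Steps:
$f = -1286$ ($f = -9 - 1277 = -1286$)
$D{\left(U,u \right)} = - 5 u$ ($D{\left(U,u \right)} = 5 \left(-1\right) 1 u = 5 \left(- u\right) = - 5 u$)
$f \frac{2209 + D{\left(18,11 \right)}}{3004 - 762} = - 1286 \frac{2209 - 55}{3004 - 762} = - 1286 \frac{2209 - 55}{2242} = - 1286 \cdot 2154 \cdot \frac{1}{2242} = \left(-1286\right) \frac{1077}{1121} = - \frac{1385022}{1121}$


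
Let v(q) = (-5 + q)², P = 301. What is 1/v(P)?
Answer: 1/87616 ≈ 1.1413e-5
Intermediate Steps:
1/v(P) = 1/((-5 + 301)²) = 1/(296²) = 1/87616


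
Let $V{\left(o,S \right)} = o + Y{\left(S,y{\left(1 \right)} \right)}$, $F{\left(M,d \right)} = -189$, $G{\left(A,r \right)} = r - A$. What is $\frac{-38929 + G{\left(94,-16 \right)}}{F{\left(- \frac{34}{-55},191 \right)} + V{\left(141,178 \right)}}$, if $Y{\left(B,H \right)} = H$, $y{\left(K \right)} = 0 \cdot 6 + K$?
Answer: $\frac{39039}{47} \approx 830.62$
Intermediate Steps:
$y{\left(K \right)} = K$ ($y{\left(K \right)} = 0 + K = K$)
$V{\left(o,S \right)} = 1 + o$ ($V{\left(o,S \right)} = o + 1 = 1 + o$)
$\frac{-38929 + G{\left(94,-16 \right)}}{F{\left(- \frac{34}{-55},191 \right)} + V{\left(141,178 \right)}} = \frac{-38929 - 110}{-189 + \left(1 + 141\right)} = \frac{-38929 - 110}{-189 + 142} = \frac{-38929 - 110}{-47} = \left(-39039\right) \left(- \frac{1}{47}\right) = \frac{39039}{47}$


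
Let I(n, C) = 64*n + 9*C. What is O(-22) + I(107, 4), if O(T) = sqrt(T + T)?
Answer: 6884 + 2*I*sqrt(11) ≈ 6884.0 + 6.6332*I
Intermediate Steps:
I(n, C) = 9*C + 64*n
O(T) = sqrt(2)*sqrt(T) (O(T) = sqrt(2*T) = sqrt(2)*sqrt(T))
O(-22) + I(107, 4) = sqrt(2)*sqrt(-22) + (9*4 + 64*107) = sqrt(2)*(I*sqrt(22)) + (36 + 6848) = 2*I*sqrt(11) + 6884 = 6884 + 2*I*sqrt(11)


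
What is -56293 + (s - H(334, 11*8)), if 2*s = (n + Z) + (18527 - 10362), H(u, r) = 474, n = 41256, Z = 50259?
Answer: -6927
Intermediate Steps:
s = 49840 (s = ((41256 + 50259) + (18527 - 10362))/2 = (91515 + 8165)/2 = (½)*99680 = 49840)
-56293 + (s - H(334, 11*8)) = -56293 + (49840 - 1*474) = -56293 + (49840 - 474) = -56293 + 49366 = -6927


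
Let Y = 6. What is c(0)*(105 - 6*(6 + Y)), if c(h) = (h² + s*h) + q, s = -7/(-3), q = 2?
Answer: 66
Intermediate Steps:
s = 7/3 (s = -7*(-⅓) = 7/3 ≈ 2.3333)
c(h) = 2 + h² + 7*h/3 (c(h) = (h² + 7*h/3) + 2 = 2 + h² + 7*h/3)
c(0)*(105 - 6*(6 + Y)) = (2 + 0² + (7/3)*0)*(105 - 6*(6 + 6)) = (2 + 0 + 0)*(105 - 6*12) = 2*(105 - 72) = 2*33 = 66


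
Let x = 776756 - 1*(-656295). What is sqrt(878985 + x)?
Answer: 2*sqrt(578009) ≈ 1520.5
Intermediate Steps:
x = 1433051 (x = 776756 + 656295 = 1433051)
sqrt(878985 + x) = sqrt(878985 + 1433051) = sqrt(2312036) = 2*sqrt(578009)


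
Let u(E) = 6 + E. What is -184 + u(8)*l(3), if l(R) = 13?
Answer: -2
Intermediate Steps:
-184 + u(8)*l(3) = -184 + (6 + 8)*13 = -184 + 14*13 = -184 + 182 = -2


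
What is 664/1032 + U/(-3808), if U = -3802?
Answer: 403261/245616 ≈ 1.6418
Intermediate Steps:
664/1032 + U/(-3808) = 664/1032 - 3802/(-3808) = 664*(1/1032) - 3802*(-1/3808) = 83/129 + 1901/1904 = 403261/245616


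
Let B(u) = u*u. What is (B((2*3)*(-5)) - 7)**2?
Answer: 797449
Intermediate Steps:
B(u) = u**2
(B((2*3)*(-5)) - 7)**2 = (((2*3)*(-5))**2 - 7)**2 = ((6*(-5))**2 - 7)**2 = ((-30)**2 - 7)**2 = (900 - 7)**2 = 893**2 = 797449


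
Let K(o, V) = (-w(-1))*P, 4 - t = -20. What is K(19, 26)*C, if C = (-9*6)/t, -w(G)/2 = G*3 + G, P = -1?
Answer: -18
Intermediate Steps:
t = 24 (t = 4 - 1*(-20) = 4 + 20 = 24)
w(G) = -8*G (w(G) = -2*(G*3 + G) = -2*(3*G + G) = -8*G)
K(o, V) = 8 (K(o, V) = -(-8)*(-1)*(-1) = -1*8*(-1) = -8*(-1) = 8)
C = -9/4 (C = -9*6/24 = -54*1/24 = -9/4 ≈ -2.2500)
K(19, 26)*C = 8*(-9/4) = -18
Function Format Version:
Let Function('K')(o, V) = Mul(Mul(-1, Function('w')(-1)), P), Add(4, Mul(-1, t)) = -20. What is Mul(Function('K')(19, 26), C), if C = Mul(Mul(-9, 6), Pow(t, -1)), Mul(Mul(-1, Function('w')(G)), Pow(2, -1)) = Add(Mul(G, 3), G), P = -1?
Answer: -18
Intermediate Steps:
t = 24 (t = Add(4, Mul(-1, -20)) = Add(4, 20) = 24)
Function('w')(G) = Mul(-8, G) (Function('w')(G) = Mul(-2, Add(Mul(G, 3), G)) = Mul(-2, Add(Mul(3, G), G)) = Mul(-2, Mul(4, G)) = Mul(-8, G))
Function('K')(o, V) = 8 (Function('K')(o, V) = Mul(Mul(-1, Mul(-8, -1)), -1) = Mul(Mul(-1, 8), -1) = Mul(-8, -1) = 8)
C = Rational(-9, 4) (C = Mul(Mul(-9, 6), Pow(24, -1)) = Mul(-54, Rational(1, 24)) = Rational(-9, 4) ≈ -2.2500)
Mul(Function('K')(19, 26), C) = Mul(8, Rational(-9, 4)) = -18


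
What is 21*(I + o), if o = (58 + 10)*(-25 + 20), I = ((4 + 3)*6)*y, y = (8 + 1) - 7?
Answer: -5376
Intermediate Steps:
y = 2 (y = 9 - 7 = 2)
I = 84 (I = ((4 + 3)*6)*2 = (7*6)*2 = 42*2 = 84)
o = -340 (o = 68*(-5) = -340)
21*(I + o) = 21*(84 - 340) = 21*(-256) = -5376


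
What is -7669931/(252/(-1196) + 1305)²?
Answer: -685699501331/152202977424 ≈ -4.5052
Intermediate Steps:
-7669931/(252/(-1196) + 1305)² = -7669931/(252*(-1/1196) + 1305)² = -7669931/(-63/299 + 1305)² = -7669931/((390132/299)²) = -7669931/152202977424/89401 = -7669931*89401/152202977424 = -685699501331/152202977424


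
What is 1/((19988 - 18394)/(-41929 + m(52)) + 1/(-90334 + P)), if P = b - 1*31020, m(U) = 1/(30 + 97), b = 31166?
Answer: -240124738308/9131401663 ≈ -26.297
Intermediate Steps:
m(U) = 1/127
P = 146 (P = 31166 - 1*31020 = 31166 - 31020 = 146)
1/((19988 - 18394)/(-41929 + m(52)) + 1/(-90334 + P)) = 1/((19988 - 18394)/(-41929 + 1/127) + 1/(-90334 + 146)) = 1/(1594/(-5324982/127) + 1/(-90188)) = 1/(1594*(-127/5324982) - 1/90188) = 1/(-101219/2662491 - 1/90188) = 1/(-9131401663/240124738308) = -240124738308/9131401663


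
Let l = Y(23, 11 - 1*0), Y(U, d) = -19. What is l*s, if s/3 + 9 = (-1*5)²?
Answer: -912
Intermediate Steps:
l = -19
s = 48 (s = -27 + 3*(-1*5)² = -27 + 3*(-5)² = -27 + 3*25 = -27 + 75 = 48)
l*s = -19*48 = -912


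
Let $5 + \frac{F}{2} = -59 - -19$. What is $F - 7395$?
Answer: $-7485$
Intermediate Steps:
$F = -90$ ($F = -10 + 2 \left(-59 - -19\right) = -10 + 2 \left(-59 + 19\right) = -10 + 2 \left(-40\right) = -10 - 80 = -90$)
$F - 7395 = -90 - 7395 = -7485$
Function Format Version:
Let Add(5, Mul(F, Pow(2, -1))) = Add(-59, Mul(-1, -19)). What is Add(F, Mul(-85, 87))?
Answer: -7485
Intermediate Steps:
F = -90 (F = Add(-10, Mul(2, Add(-59, Mul(-1, -19)))) = Add(-10, Mul(2, Add(-59, 19))) = Add(-10, Mul(2, -40)) = Add(-10, -80) = -90)
Add(F, Mul(-85, 87)) = Add(-90, Mul(-85, 87)) = Add(-90, -7395) = -7485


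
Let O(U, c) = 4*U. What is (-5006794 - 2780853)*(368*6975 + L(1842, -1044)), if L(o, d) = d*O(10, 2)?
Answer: -19664120180880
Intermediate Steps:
L(o, d) = 40*d (L(o, d) = d*(4*10) = d*40 = 40*d)
(-5006794 - 2780853)*(368*6975 + L(1842, -1044)) = (-5006794 - 2780853)*(368*6975 + 40*(-1044)) = -7787647*(2566800 - 41760) = -7787647*2525040 = -19664120180880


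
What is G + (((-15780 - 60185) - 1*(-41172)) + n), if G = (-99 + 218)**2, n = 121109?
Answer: 100477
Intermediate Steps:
G = 14161 (G = 119**2 = 14161)
G + (((-15780 - 60185) - 1*(-41172)) + n) = 14161 + (((-15780 - 60185) - 1*(-41172)) + 121109) = 14161 + ((-75965 + 41172) + 121109) = 14161 + (-34793 + 121109) = 14161 + 86316 = 100477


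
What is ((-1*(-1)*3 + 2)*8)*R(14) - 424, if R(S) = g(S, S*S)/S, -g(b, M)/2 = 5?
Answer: -3168/7 ≈ -452.57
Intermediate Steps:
g(b, M) = -10 (g(b, M) = -2*5 = -10)
R(S) = -10/S
((-1*(-1)*3 + 2)*8)*R(14) - 424 = ((-1*(-1)*3 + 2)*8)*(-10/14) - 424 = ((1*3 + 2)*8)*(-10*1/14) - 424 = ((3 + 2)*8)*(-5/7) - 424 = (5*8)*(-5/7) - 424 = 40*(-5/7) - 424 = -200/7 - 424 = -3168/7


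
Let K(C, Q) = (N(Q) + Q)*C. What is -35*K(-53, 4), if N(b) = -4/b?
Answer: 5565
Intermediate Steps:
K(C, Q) = C*(Q - 4/Q) (K(C, Q) = (-4/Q + Q)*C = (Q - 4/Q)*C = C*(Q - 4/Q))
-35*K(-53, 4) = -(-1855)*(-4 + 4²)/4 = -(-1855)*(-4 + 16)/4 = -(-1855)*12/4 = -35*(-159) = 5565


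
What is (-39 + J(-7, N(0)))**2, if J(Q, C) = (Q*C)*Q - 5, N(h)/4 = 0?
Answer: 1936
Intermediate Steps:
N(h) = 0 (N(h) = 4*0 = 0)
J(Q, C) = -5 + C*Q**2 (J(Q, C) = (C*Q)*Q - 5 = C*Q**2 - 5 = -5 + C*Q**2)
(-39 + J(-7, N(0)))**2 = (-39 + (-5 + 0*(-7)**2))**2 = (-39 + (-5 + 0*49))**2 = (-39 + (-5 + 0))**2 = (-39 - 5)**2 = (-44)**2 = 1936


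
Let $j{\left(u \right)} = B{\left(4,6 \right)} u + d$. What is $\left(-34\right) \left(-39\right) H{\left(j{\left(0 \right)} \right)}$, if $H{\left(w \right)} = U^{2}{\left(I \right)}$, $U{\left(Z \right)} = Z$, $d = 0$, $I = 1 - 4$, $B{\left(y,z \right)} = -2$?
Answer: $11934$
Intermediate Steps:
$I = -3$
$j{\left(u \right)} = - 2 u$ ($j{\left(u \right)} = - 2 u + 0 = - 2 u$)
$H{\left(w \right)} = 9$ ($H{\left(w \right)} = \left(-3\right)^{2} = 9$)
$\left(-34\right) \left(-39\right) H{\left(j{\left(0 \right)} \right)} = \left(-34\right) \left(-39\right) 9 = 1326 \cdot 9 = 11934$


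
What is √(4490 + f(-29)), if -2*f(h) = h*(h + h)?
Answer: √3649 ≈ 60.407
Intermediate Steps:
f(h) = -h² (f(h) = -h*(h + h)/2 = -h*2*h/2 = -h²)
√(4490 + f(-29)) = √(4490 - 1*(-29)²) = √(4490 - 1*841) = √(4490 - 841) = √3649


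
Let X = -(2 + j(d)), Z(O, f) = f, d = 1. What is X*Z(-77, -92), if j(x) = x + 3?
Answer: 552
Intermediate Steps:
j(x) = 3 + x
X = -6 (X = -(2 + (3 + 1)) = -(2 + 4) = -1*6 = -6)
X*Z(-77, -92) = -6*(-92) = 552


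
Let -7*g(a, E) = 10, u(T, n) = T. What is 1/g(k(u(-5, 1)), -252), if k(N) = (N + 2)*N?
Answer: -7/10 ≈ -0.70000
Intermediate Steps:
k(N) = N*(2 + N) (k(N) = (2 + N)*N = N*(2 + N))
g(a, E) = -10/7 (g(a, E) = -⅐*10 = -10/7)
1/g(k(u(-5, 1)), -252) = 1/(-10/7) = -7/10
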